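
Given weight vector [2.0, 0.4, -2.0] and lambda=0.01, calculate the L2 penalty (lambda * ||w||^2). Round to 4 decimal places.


Squaring each weight:
2.0^2 = 4.0
0.4^2 = 0.16
(-2.0)^2 = 4.0
Sum of squares = 8.16
Penalty = 0.01 * 8.16 = 0.0816

0.0816


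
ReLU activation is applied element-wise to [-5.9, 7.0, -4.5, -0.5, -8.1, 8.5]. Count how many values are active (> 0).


ReLU(x) = max(0, x) for each element:
ReLU(-5.9) = 0
ReLU(7.0) = 7.0
ReLU(-4.5) = 0
ReLU(-0.5) = 0
ReLU(-8.1) = 0
ReLU(8.5) = 8.5
Active neurons (>0): 2

2


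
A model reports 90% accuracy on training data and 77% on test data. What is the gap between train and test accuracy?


Gap = train_accuracy - test_accuracy
= 90 - 77
= 13%
This gap suggests the model is overfitting.

13


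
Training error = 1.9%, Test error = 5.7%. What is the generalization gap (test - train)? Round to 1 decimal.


Generalization gap = test_error - train_error
= 5.7 - 1.9
= 3.8%
A moderate gap.

3.8


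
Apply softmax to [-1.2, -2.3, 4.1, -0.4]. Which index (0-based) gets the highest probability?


Softmax is a monotonic transformation, so it preserves the argmax.
We need to find the index of the maximum logit.
Index 0: -1.2
Index 1: -2.3
Index 2: 4.1
Index 3: -0.4
Maximum logit = 4.1 at index 2

2


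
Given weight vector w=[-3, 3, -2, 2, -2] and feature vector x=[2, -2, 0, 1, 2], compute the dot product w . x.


Element-wise products:
-3 * 2 = -6
3 * -2 = -6
-2 * 0 = 0
2 * 1 = 2
-2 * 2 = -4
Sum = -6 + -6 + 0 + 2 + -4
= -14

-14


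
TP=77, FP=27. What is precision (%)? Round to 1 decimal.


Precision = TP / (TP + FP) * 100
= 77 / (77 + 27)
= 77 / 104
= 0.7404
= 74.0%

74.0


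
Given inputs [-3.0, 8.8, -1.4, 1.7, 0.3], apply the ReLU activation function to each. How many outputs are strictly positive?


ReLU(x) = max(0, x) for each element:
ReLU(-3.0) = 0
ReLU(8.8) = 8.8
ReLU(-1.4) = 0
ReLU(1.7) = 1.7
ReLU(0.3) = 0.3
Active neurons (>0): 3

3


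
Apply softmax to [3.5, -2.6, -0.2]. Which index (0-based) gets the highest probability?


Softmax is a monotonic transformation, so it preserves the argmax.
We need to find the index of the maximum logit.
Index 0: 3.5
Index 1: -2.6
Index 2: -0.2
Maximum logit = 3.5 at index 0

0


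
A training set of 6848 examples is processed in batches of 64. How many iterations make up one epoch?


Iterations per epoch = dataset_size / batch_size
= 6848 / 64
= 107

107


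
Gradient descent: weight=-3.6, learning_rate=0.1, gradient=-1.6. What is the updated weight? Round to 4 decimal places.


w_new = w_old - lr * gradient
= -3.6 - 0.1 * -1.6
= -3.6 - (-0.16)
= -3.4400

-3.4400


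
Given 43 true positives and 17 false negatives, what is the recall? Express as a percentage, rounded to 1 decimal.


Recall = TP / (TP + FN) * 100
= 43 / (43 + 17)
= 43 / 60
= 0.7167
= 71.7%

71.7


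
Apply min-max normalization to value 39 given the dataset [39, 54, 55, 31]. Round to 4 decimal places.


Min = 31, Max = 55
Range = 55 - 31 = 24
Scaled = (x - min) / (max - min)
= (39 - 31) / 24
= 8 / 24
= 0.3333

0.3333


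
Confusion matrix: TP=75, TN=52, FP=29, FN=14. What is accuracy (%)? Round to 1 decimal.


Accuracy = (TP + TN) / (TP + TN + FP + FN) * 100
= (75 + 52) / (75 + 52 + 29 + 14)
= 127 / 170
= 0.7471
= 74.7%

74.7


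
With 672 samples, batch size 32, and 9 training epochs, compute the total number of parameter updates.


Iterations per epoch = 672 / 32 = 21
Total updates = iterations_per_epoch * epochs
= 21 * 9
= 189

189


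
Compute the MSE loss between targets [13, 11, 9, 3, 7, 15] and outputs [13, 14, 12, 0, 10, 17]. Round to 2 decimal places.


Differences: [0, -3, -3, 3, -3, -2]
Squared errors: [0, 9, 9, 9, 9, 4]
Sum of squared errors = 40
MSE = 40 / 6 = 6.67

6.67


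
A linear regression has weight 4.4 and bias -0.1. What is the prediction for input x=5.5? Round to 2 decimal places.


y = 4.4 * 5.5 + (-0.1)
= 24.2 + (-0.1)
= 24.10

24.10


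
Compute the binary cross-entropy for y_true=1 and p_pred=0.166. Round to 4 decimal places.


For y=1: Loss = -log(p)
= -log(0.166)
= -(-1.7958)
= 1.7958

1.7958


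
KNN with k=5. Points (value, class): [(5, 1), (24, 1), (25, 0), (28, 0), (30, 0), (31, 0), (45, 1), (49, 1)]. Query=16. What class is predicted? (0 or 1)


Distances from query 16:
Point 24 (class 1): distance = 8
Point 25 (class 0): distance = 9
Point 5 (class 1): distance = 11
Point 28 (class 0): distance = 12
Point 30 (class 0): distance = 14
K=5 nearest neighbors: classes = [1, 0, 1, 0, 0]
Votes for class 1: 2 / 5
Majority vote => class 0

0


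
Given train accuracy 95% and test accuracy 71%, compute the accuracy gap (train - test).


Gap = train_accuracy - test_accuracy
= 95 - 71
= 24%
This large gap strongly indicates overfitting.

24


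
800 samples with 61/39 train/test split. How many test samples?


Train samples = 800 * 61% = 488
Test samples = 800 - 488
= 312

312


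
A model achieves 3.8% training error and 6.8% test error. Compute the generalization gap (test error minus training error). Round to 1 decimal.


Generalization gap = test_error - train_error
= 6.8 - 3.8
= 3.0%
A moderate gap.

3.0


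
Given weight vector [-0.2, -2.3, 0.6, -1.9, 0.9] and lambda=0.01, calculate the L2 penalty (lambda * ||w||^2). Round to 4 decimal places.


Squaring each weight:
(-0.2)^2 = 0.04
(-2.3)^2 = 5.29
0.6^2 = 0.36
(-1.9)^2 = 3.61
0.9^2 = 0.81
Sum of squares = 10.11
Penalty = 0.01 * 10.11 = 0.1011

0.1011


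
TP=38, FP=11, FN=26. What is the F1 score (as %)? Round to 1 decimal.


Precision = TP / (TP + FP) = 38 / 49 = 0.7755
Recall = TP / (TP + FN) = 38 / 64 = 0.5938
F1 = 2 * P * R / (P + R)
= 2 * 0.7755 * 0.5938 / (0.7755 + 0.5938)
= 0.9209 / 1.3693
= 0.6726
As percentage: 67.3%

67.3


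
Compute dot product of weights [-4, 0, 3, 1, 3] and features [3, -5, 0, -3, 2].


Element-wise products:
-4 * 3 = -12
0 * -5 = 0
3 * 0 = 0
1 * -3 = -3
3 * 2 = 6
Sum = -12 + 0 + 0 + -3 + 6
= -9

-9


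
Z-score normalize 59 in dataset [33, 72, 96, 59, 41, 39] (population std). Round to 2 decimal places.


Mean = (33 + 72 + 96 + 59 + 41 + 39) / 6 = 56.6667
Variance = sum((x_i - mean)^2) / n = 484.2222
Std = sqrt(484.2222) = 22.005
Z = (x - mean) / std
= (59 - 56.6667) / 22.005
= 2.3333 / 22.005
= 0.11

0.11


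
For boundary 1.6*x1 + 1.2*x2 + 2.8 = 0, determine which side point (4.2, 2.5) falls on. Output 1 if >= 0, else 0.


Compute 1.6 * 4.2 + 1.2 * 2.5 + 2.8
= 6.72 + 3.0 + 2.8
= 12.52
Since 12.52 >= 0, the point is on the positive side.

1


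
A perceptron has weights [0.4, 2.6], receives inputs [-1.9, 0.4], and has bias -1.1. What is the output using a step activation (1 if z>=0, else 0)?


z = w . x + b
= 0.4*-1.9 + 2.6*0.4 + -1.1
= -0.76 + 1.04 + -1.1
= 0.28 + -1.1
= -0.82
Since z = -0.82 < 0, output = 0

0


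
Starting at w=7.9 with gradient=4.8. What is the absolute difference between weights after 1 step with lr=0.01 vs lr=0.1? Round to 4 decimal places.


With lr=0.01: w_new = 7.9 - 0.01 * 4.8 = 7.852
With lr=0.1: w_new = 7.9 - 0.1 * 4.8 = 7.42
Absolute difference = |7.852 - 7.42|
= 0.4320

0.4320


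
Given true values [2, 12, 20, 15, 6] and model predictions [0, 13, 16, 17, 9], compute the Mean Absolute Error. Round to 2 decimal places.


Absolute errors: [2, 1, 4, 2, 3]
Sum of absolute errors = 12
MAE = 12 / 5 = 2.40

2.40


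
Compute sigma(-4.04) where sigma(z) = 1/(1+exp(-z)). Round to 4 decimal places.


sigmoid(z) = 1 / (1 + exp(-z))
exp(-(-4.04)) = exp(4.04) = 56.8263
1 + 56.8263 = 57.8263
1 / 57.8263 = 0.0173

0.0173


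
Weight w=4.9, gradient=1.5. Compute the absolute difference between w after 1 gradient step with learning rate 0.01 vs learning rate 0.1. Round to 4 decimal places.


With lr=0.01: w_new = 4.9 - 0.01 * 1.5 = 4.885
With lr=0.1: w_new = 4.9 - 0.1 * 1.5 = 4.75
Absolute difference = |4.885 - 4.75|
= 0.1350

0.1350


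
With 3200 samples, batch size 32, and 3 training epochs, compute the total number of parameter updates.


Iterations per epoch = 3200 / 32 = 100
Total updates = iterations_per_epoch * epochs
= 100 * 3
= 300

300


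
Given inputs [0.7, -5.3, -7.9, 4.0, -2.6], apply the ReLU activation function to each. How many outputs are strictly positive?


ReLU(x) = max(0, x) for each element:
ReLU(0.7) = 0.7
ReLU(-5.3) = 0
ReLU(-7.9) = 0
ReLU(4.0) = 4.0
ReLU(-2.6) = 0
Active neurons (>0): 2

2


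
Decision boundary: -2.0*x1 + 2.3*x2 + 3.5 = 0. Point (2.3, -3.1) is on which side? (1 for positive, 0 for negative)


Compute -2.0 * 2.3 + 2.3 * -3.1 + 3.5
= -4.6 + -7.13 + 3.5
= -8.23
Since -8.23 < 0, the point is on the negative side.

0


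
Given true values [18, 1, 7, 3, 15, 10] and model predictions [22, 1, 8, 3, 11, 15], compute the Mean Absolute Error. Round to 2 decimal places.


Absolute errors: [4, 0, 1, 0, 4, 5]
Sum of absolute errors = 14
MAE = 14 / 6 = 2.33

2.33


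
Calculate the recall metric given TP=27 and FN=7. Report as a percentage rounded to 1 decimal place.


Recall = TP / (TP + FN) * 100
= 27 / (27 + 7)
= 27 / 34
= 0.7941
= 79.4%

79.4


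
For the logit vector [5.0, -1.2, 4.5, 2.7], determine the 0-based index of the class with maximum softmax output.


Softmax is a monotonic transformation, so it preserves the argmax.
We need to find the index of the maximum logit.
Index 0: 5.0
Index 1: -1.2
Index 2: 4.5
Index 3: 2.7
Maximum logit = 5.0 at index 0

0


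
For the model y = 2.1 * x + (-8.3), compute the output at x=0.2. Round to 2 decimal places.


y = 2.1 * 0.2 + (-8.3)
= 0.42 + (-8.3)
= -7.88

-7.88


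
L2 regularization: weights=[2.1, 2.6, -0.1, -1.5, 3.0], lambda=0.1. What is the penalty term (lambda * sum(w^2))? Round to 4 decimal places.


Squaring each weight:
2.1^2 = 4.41
2.6^2 = 6.76
(-0.1)^2 = 0.01
(-1.5)^2 = 2.25
3.0^2 = 9.0
Sum of squares = 22.43
Penalty = 0.1 * 22.43 = 2.2430

2.2430


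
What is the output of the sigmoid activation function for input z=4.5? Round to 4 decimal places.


sigmoid(z) = 1 / (1 + exp(-z))
exp(-(4.5)) = exp(-4.5) = 0.0111
1 + 0.0111 = 1.0111
1 / 1.0111 = 0.9890

0.9890


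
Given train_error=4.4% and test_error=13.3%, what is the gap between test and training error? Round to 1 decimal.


Generalization gap = test_error - train_error
= 13.3 - 4.4
= 8.9%
A moderate gap.

8.9


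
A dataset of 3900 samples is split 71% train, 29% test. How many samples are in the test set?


Train samples = 3900 * 71% = 2769
Test samples = 3900 - 2769
= 1131

1131


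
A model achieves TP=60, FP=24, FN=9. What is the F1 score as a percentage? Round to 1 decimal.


Precision = TP / (TP + FP) = 60 / 84 = 0.7143
Recall = TP / (TP + FN) = 60 / 69 = 0.8696
F1 = 2 * P * R / (P + R)
= 2 * 0.7143 * 0.8696 / (0.7143 + 0.8696)
= 1.2422 / 1.5839
= 0.7843
As percentage: 78.4%

78.4


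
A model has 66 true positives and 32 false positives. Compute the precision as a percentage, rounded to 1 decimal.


Precision = TP / (TP + FP) * 100
= 66 / (66 + 32)
= 66 / 98
= 0.6735
= 67.3%

67.3


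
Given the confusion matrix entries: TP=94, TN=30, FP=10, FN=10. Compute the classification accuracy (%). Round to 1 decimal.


Accuracy = (TP + TN) / (TP + TN + FP + FN) * 100
= (94 + 30) / (94 + 30 + 10 + 10)
= 124 / 144
= 0.8611
= 86.1%

86.1


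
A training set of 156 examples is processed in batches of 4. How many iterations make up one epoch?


Iterations per epoch = dataset_size / batch_size
= 156 / 4
= 39

39


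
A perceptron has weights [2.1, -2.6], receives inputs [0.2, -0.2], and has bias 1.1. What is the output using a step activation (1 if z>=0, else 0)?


z = w . x + b
= 2.1*0.2 + -2.6*-0.2 + 1.1
= 0.42 + 0.52 + 1.1
= 0.94 + 1.1
= 2.04
Since z = 2.04 >= 0, output = 1

1


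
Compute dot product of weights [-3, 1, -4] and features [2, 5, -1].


Element-wise products:
-3 * 2 = -6
1 * 5 = 5
-4 * -1 = 4
Sum = -6 + 5 + 4
= 3

3


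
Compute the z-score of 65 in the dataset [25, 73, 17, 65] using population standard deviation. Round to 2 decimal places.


Mean = (25 + 73 + 17 + 65) / 4 = 45.0
Variance = sum((x_i - mean)^2) / n = 592.0
Std = sqrt(592.0) = 24.3311
Z = (x - mean) / std
= (65 - 45.0) / 24.3311
= 20.0 / 24.3311
= 0.82

0.82


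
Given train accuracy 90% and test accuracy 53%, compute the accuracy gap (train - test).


Gap = train_accuracy - test_accuracy
= 90 - 53
= 37%
This large gap strongly indicates overfitting.

37


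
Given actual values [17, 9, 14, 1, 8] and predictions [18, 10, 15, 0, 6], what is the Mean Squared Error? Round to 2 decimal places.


Differences: [-1, -1, -1, 1, 2]
Squared errors: [1, 1, 1, 1, 4]
Sum of squared errors = 8
MSE = 8 / 5 = 1.60

1.60


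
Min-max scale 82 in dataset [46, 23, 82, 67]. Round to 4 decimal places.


Min = 23, Max = 82
Range = 82 - 23 = 59
Scaled = (x - min) / (max - min)
= (82 - 23) / 59
= 59 / 59
= 1.0000

1.0000


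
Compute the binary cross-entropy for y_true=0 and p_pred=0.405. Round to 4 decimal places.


For y=0: Loss = -log(1-p)
= -log(1 - 0.405)
= -log(0.595)
= -(-0.5192)
= 0.5192

0.5192


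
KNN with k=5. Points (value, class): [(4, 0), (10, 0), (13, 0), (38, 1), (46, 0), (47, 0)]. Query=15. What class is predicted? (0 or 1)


Distances from query 15:
Point 13 (class 0): distance = 2
Point 10 (class 0): distance = 5
Point 4 (class 0): distance = 11
Point 38 (class 1): distance = 23
Point 46 (class 0): distance = 31
K=5 nearest neighbors: classes = [0, 0, 0, 1, 0]
Votes for class 1: 1 / 5
Majority vote => class 0

0


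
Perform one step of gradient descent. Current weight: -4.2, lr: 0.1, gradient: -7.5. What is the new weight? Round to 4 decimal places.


w_new = w_old - lr * gradient
= -4.2 - 0.1 * -7.5
= -4.2 - (-0.75)
= -3.4500

-3.4500


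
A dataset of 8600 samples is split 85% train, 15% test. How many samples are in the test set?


Train samples = 8600 * 85% = 7310
Test samples = 8600 - 7310
= 1290

1290


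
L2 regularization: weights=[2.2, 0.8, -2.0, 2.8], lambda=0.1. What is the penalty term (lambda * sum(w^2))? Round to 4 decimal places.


Squaring each weight:
2.2^2 = 4.84
0.8^2 = 0.64
(-2.0)^2 = 4.0
2.8^2 = 7.84
Sum of squares = 17.32
Penalty = 0.1 * 17.32 = 1.7320

1.7320


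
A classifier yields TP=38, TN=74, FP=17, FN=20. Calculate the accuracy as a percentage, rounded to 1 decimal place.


Accuracy = (TP + TN) / (TP + TN + FP + FN) * 100
= (38 + 74) / (38 + 74 + 17 + 20)
= 112 / 149
= 0.7517
= 75.2%

75.2


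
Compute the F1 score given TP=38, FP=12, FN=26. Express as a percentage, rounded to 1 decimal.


Precision = TP / (TP + FP) = 38 / 50 = 0.76
Recall = TP / (TP + FN) = 38 / 64 = 0.5938
F1 = 2 * P * R / (P + R)
= 2 * 0.76 * 0.5938 / (0.76 + 0.5938)
= 0.9025 / 1.3538
= 0.6667
As percentage: 66.7%

66.7


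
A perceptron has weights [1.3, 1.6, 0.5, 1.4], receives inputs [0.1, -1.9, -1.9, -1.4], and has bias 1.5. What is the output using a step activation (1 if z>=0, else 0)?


z = w . x + b
= 1.3*0.1 + 1.6*-1.9 + 0.5*-1.9 + 1.4*-1.4 + 1.5
= 0.13 + -3.04 + -0.95 + -1.96 + 1.5
= -5.82 + 1.5
= -4.32
Since z = -4.32 < 0, output = 0

0


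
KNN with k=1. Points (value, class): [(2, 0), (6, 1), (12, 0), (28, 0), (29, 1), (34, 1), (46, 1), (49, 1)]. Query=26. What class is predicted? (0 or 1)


Distances from query 26:
Point 28 (class 0): distance = 2
K=1 nearest neighbors: classes = [0]
Votes for class 1: 0 / 1
Majority vote => class 0

0


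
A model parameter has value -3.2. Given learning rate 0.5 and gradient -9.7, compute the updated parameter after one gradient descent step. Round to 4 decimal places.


w_new = w_old - lr * gradient
= -3.2 - 0.5 * -9.7
= -3.2 - (-4.85)
= 1.6500

1.6500


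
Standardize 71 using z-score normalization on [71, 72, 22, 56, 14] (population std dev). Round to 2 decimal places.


Mean = (71 + 72 + 22 + 56 + 14) / 5 = 47.0
Variance = sum((x_i - mean)^2) / n = 599.2
Std = sqrt(599.2) = 24.4786
Z = (x - mean) / std
= (71 - 47.0) / 24.4786
= 24.0 / 24.4786
= 0.98

0.98


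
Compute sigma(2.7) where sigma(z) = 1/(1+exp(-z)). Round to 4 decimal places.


sigmoid(z) = 1 / (1 + exp(-z))
exp(-(2.7)) = exp(-2.7) = 0.0672
1 + 0.0672 = 1.0672
1 / 1.0672 = 0.9370

0.9370


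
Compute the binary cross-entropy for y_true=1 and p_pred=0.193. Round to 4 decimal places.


For y=1: Loss = -log(p)
= -log(0.193)
= -(-1.6451)
= 1.6451

1.6451


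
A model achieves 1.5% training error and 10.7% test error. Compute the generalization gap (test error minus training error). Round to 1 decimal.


Generalization gap = test_error - train_error
= 10.7 - 1.5
= 9.2%
A moderate gap.

9.2


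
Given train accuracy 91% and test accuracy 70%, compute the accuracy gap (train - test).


Gap = train_accuracy - test_accuracy
= 91 - 70
= 21%
This large gap strongly indicates overfitting.

21


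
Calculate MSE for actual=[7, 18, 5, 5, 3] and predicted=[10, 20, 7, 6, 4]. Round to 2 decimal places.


Differences: [-3, -2, -2, -1, -1]
Squared errors: [9, 4, 4, 1, 1]
Sum of squared errors = 19
MSE = 19 / 5 = 3.80

3.80


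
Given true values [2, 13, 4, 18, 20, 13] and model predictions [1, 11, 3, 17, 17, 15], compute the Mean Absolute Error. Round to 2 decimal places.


Absolute errors: [1, 2, 1, 1, 3, 2]
Sum of absolute errors = 10
MAE = 10 / 6 = 1.67

1.67


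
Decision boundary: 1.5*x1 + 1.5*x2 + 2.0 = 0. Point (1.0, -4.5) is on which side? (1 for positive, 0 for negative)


Compute 1.5 * 1.0 + 1.5 * -4.5 + 2.0
= 1.5 + -6.75 + 2.0
= -3.25
Since -3.25 < 0, the point is on the negative side.

0


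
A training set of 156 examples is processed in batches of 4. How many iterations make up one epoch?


Iterations per epoch = dataset_size / batch_size
= 156 / 4
= 39

39


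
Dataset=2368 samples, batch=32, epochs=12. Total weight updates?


Iterations per epoch = 2368 / 32 = 74
Total updates = iterations_per_epoch * epochs
= 74 * 12
= 888

888


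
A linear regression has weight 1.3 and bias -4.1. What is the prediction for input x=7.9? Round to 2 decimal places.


y = 1.3 * 7.9 + (-4.1)
= 10.27 + (-4.1)
= 6.17

6.17


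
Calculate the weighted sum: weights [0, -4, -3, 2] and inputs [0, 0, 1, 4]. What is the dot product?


Element-wise products:
0 * 0 = 0
-4 * 0 = 0
-3 * 1 = -3
2 * 4 = 8
Sum = 0 + 0 + -3 + 8
= 5

5


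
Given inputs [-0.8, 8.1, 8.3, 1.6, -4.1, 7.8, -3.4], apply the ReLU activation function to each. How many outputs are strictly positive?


ReLU(x) = max(0, x) for each element:
ReLU(-0.8) = 0
ReLU(8.1) = 8.1
ReLU(8.3) = 8.3
ReLU(1.6) = 1.6
ReLU(-4.1) = 0
ReLU(7.8) = 7.8
ReLU(-3.4) = 0
Active neurons (>0): 4

4


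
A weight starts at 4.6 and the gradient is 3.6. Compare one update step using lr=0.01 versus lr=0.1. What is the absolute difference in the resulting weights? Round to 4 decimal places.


With lr=0.01: w_new = 4.6 - 0.01 * 3.6 = 4.564
With lr=0.1: w_new = 4.6 - 0.1 * 3.6 = 4.24
Absolute difference = |4.564 - 4.24|
= 0.3240

0.3240


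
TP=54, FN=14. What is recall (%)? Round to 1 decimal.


Recall = TP / (TP + FN) * 100
= 54 / (54 + 14)
= 54 / 68
= 0.7941
= 79.4%

79.4


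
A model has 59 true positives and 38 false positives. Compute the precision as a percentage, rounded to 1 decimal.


Precision = TP / (TP + FP) * 100
= 59 / (59 + 38)
= 59 / 97
= 0.6082
= 60.8%

60.8


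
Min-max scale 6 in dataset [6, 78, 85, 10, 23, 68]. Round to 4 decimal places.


Min = 6, Max = 85
Range = 85 - 6 = 79
Scaled = (x - min) / (max - min)
= (6 - 6) / 79
= 0 / 79
= 0.0000

0.0000


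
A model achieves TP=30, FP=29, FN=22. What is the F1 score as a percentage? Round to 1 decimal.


Precision = TP / (TP + FP) = 30 / 59 = 0.5085
Recall = TP / (TP + FN) = 30 / 52 = 0.5769
F1 = 2 * P * R / (P + R)
= 2 * 0.5085 * 0.5769 / (0.5085 + 0.5769)
= 0.5867 / 1.0854
= 0.5405
As percentage: 54.1%

54.1


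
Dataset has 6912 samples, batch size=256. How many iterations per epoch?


Iterations per epoch = dataset_size / batch_size
= 6912 / 256
= 27

27


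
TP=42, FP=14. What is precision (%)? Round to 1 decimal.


Precision = TP / (TP + FP) * 100
= 42 / (42 + 14)
= 42 / 56
= 0.75
= 75.0%

75.0


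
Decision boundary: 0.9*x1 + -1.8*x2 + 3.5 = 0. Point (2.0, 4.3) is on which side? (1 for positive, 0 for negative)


Compute 0.9 * 2.0 + -1.8 * 4.3 + 3.5
= 1.8 + -7.74 + 3.5
= -2.44
Since -2.44 < 0, the point is on the negative side.

0


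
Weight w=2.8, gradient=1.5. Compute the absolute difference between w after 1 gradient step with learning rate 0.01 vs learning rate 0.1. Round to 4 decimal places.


With lr=0.01: w_new = 2.8 - 0.01 * 1.5 = 2.785
With lr=0.1: w_new = 2.8 - 0.1 * 1.5 = 2.65
Absolute difference = |2.785 - 2.65|
= 0.1350

0.1350


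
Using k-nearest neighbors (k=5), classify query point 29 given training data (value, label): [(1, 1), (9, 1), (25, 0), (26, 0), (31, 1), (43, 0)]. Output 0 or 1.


Distances from query 29:
Point 31 (class 1): distance = 2
Point 26 (class 0): distance = 3
Point 25 (class 0): distance = 4
Point 43 (class 0): distance = 14
Point 9 (class 1): distance = 20
K=5 nearest neighbors: classes = [1, 0, 0, 0, 1]
Votes for class 1: 2 / 5
Majority vote => class 0

0


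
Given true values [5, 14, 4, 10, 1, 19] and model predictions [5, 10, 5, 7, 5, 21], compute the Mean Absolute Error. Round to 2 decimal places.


Absolute errors: [0, 4, 1, 3, 4, 2]
Sum of absolute errors = 14
MAE = 14 / 6 = 2.33

2.33


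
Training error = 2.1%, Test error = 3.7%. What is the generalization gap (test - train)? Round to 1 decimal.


Generalization gap = test_error - train_error
= 3.7 - 2.1
= 1.6%
A small gap suggests good generalization.

1.6


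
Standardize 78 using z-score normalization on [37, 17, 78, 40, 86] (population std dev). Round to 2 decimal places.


Mean = (37 + 17 + 78 + 40 + 86) / 5 = 51.6
Variance = sum((x_i - mean)^2) / n = 685.04
Std = sqrt(685.04) = 26.1733
Z = (x - mean) / std
= (78 - 51.6) / 26.1733
= 26.4 / 26.1733
= 1.01

1.01


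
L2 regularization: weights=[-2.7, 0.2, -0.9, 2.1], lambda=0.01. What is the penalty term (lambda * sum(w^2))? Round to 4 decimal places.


Squaring each weight:
(-2.7)^2 = 7.29
0.2^2 = 0.04
(-0.9)^2 = 0.81
2.1^2 = 4.41
Sum of squares = 12.55
Penalty = 0.01 * 12.55 = 0.1255

0.1255


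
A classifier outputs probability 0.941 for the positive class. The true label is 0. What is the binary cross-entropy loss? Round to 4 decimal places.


For y=0: Loss = -log(1-p)
= -log(1 - 0.941)
= -log(0.059)
= -(-2.8302)
= 2.8302

2.8302


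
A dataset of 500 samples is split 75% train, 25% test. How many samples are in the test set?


Train samples = 500 * 75% = 375
Test samples = 500 - 375
= 125

125


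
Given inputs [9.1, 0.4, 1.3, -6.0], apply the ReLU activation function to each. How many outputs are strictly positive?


ReLU(x) = max(0, x) for each element:
ReLU(9.1) = 9.1
ReLU(0.4) = 0.4
ReLU(1.3) = 1.3
ReLU(-6.0) = 0
Active neurons (>0): 3

3


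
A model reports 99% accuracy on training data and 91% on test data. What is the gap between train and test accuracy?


Gap = train_accuracy - test_accuracy
= 99 - 91
= 8%
This moderate gap may indicate mild overfitting.

8


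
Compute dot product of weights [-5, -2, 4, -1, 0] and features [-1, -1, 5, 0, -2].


Element-wise products:
-5 * -1 = 5
-2 * -1 = 2
4 * 5 = 20
-1 * 0 = 0
0 * -2 = 0
Sum = 5 + 2 + 20 + 0 + 0
= 27

27


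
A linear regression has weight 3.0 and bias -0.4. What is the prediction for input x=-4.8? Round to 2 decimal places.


y = 3.0 * -4.8 + (-0.4)
= -14.4 + (-0.4)
= -14.80

-14.80


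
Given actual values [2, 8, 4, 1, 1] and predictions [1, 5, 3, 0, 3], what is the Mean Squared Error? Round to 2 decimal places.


Differences: [1, 3, 1, 1, -2]
Squared errors: [1, 9, 1, 1, 4]
Sum of squared errors = 16
MSE = 16 / 5 = 3.20

3.20


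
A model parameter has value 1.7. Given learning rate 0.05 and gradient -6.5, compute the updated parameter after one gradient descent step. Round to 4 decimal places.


w_new = w_old - lr * gradient
= 1.7 - 0.05 * -6.5
= 1.7 - (-0.325)
= 2.0250

2.0250


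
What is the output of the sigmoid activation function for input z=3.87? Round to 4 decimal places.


sigmoid(z) = 1 / (1 + exp(-z))
exp(-(3.87)) = exp(-3.87) = 0.0209
1 + 0.0209 = 1.0209
1 / 1.0209 = 0.9796

0.9796


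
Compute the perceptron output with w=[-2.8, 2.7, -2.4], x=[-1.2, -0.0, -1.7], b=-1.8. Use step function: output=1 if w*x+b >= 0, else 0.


z = w . x + b
= -2.8*-1.2 + 2.7*-0.0 + -2.4*-1.7 + -1.8
= 3.36 + -0.0 + 4.08 + -1.8
= 7.44 + -1.8
= 5.64
Since z = 5.64 >= 0, output = 1

1


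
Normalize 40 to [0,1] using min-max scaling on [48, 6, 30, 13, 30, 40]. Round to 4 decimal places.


Min = 6, Max = 48
Range = 48 - 6 = 42
Scaled = (x - min) / (max - min)
= (40 - 6) / 42
= 34 / 42
= 0.8095

0.8095


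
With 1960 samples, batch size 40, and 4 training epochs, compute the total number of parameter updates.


Iterations per epoch = 1960 / 40 = 49
Total updates = iterations_per_epoch * epochs
= 49 * 4
= 196

196


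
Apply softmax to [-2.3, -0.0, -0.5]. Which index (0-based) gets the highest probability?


Softmax is a monotonic transformation, so it preserves the argmax.
We need to find the index of the maximum logit.
Index 0: -2.3
Index 1: -0.0
Index 2: -0.5
Maximum logit = -0.0 at index 1

1


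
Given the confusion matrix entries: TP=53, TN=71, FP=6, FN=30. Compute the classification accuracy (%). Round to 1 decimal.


Accuracy = (TP + TN) / (TP + TN + FP + FN) * 100
= (53 + 71) / (53 + 71 + 6 + 30)
= 124 / 160
= 0.775
= 77.5%

77.5


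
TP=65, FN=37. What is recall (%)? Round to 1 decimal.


Recall = TP / (TP + FN) * 100
= 65 / (65 + 37)
= 65 / 102
= 0.6373
= 63.7%

63.7


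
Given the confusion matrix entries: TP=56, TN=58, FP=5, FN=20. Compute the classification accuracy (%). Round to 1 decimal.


Accuracy = (TP + TN) / (TP + TN + FP + FN) * 100
= (56 + 58) / (56 + 58 + 5 + 20)
= 114 / 139
= 0.8201
= 82.0%

82.0


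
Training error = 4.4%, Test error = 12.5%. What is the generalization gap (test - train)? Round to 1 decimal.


Generalization gap = test_error - train_error
= 12.5 - 4.4
= 8.1%
A moderate gap.

8.1


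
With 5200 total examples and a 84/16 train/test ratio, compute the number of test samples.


Train samples = 5200 * 84% = 4368
Test samples = 5200 - 4368
= 832

832


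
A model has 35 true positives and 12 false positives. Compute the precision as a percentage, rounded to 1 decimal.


Precision = TP / (TP + FP) * 100
= 35 / (35 + 12)
= 35 / 47
= 0.7447
= 74.5%

74.5


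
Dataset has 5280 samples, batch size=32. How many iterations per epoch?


Iterations per epoch = dataset_size / batch_size
= 5280 / 32
= 165

165


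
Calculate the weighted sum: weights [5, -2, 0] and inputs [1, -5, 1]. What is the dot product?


Element-wise products:
5 * 1 = 5
-2 * -5 = 10
0 * 1 = 0
Sum = 5 + 10 + 0
= 15

15


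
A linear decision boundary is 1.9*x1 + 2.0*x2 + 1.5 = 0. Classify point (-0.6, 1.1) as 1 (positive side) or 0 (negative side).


Compute 1.9 * -0.6 + 2.0 * 1.1 + 1.5
= -1.14 + 2.2 + 1.5
= 2.56
Since 2.56 >= 0, the point is on the positive side.

1


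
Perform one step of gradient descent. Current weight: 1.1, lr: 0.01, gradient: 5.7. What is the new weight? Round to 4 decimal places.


w_new = w_old - lr * gradient
= 1.1 - 0.01 * 5.7
= 1.1 - (0.057)
= 1.0430

1.0430


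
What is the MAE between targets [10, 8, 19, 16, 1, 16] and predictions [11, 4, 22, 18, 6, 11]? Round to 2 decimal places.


Absolute errors: [1, 4, 3, 2, 5, 5]
Sum of absolute errors = 20
MAE = 20 / 6 = 3.33

3.33


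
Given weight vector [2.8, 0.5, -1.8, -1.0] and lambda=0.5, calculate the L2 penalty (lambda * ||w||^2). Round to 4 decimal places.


Squaring each weight:
2.8^2 = 7.84
0.5^2 = 0.25
(-1.8)^2 = 3.24
(-1.0)^2 = 1.0
Sum of squares = 12.33
Penalty = 0.5 * 12.33 = 6.1650

6.1650


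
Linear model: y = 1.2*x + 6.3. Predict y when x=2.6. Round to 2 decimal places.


y = 1.2 * 2.6 + (6.3)
= 3.12 + (6.3)
= 9.42

9.42


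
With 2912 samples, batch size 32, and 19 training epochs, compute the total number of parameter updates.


Iterations per epoch = 2912 / 32 = 91
Total updates = iterations_per_epoch * epochs
= 91 * 19
= 1729

1729


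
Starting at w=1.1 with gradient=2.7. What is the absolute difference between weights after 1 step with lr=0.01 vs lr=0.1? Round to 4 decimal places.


With lr=0.01: w_new = 1.1 - 0.01 * 2.7 = 1.073
With lr=0.1: w_new = 1.1 - 0.1 * 2.7 = 0.83
Absolute difference = |1.073 - 0.83|
= 0.2430

0.2430


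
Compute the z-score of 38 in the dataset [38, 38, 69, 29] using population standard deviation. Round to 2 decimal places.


Mean = (38 + 38 + 69 + 29) / 4 = 43.5
Variance = sum((x_i - mean)^2) / n = 230.25
Std = sqrt(230.25) = 15.174
Z = (x - mean) / std
= (38 - 43.5) / 15.174
= -5.5 / 15.174
= -0.36

-0.36


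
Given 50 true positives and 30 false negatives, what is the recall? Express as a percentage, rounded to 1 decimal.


Recall = TP / (TP + FN) * 100
= 50 / (50 + 30)
= 50 / 80
= 0.625
= 62.5%

62.5


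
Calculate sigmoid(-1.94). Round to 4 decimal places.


sigmoid(z) = 1 / (1 + exp(-z))
exp(-(-1.94)) = exp(1.94) = 6.9588
1 + 6.9588 = 7.9588
1 / 7.9588 = 0.1256

0.1256


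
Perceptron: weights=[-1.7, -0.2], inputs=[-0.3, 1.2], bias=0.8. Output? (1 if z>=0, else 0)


z = w . x + b
= -1.7*-0.3 + -0.2*1.2 + 0.8
= 0.51 + -0.24 + 0.8
= 0.27 + 0.8
= 1.07
Since z = 1.07 >= 0, output = 1

1


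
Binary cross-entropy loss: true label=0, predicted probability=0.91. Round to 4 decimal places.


For y=0: Loss = -log(1-p)
= -log(1 - 0.91)
= -log(0.09)
= -(-2.4079)
= 2.4079

2.4079


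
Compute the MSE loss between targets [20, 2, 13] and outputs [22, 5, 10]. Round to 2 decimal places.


Differences: [-2, -3, 3]
Squared errors: [4, 9, 9]
Sum of squared errors = 22
MSE = 22 / 3 = 7.33

7.33


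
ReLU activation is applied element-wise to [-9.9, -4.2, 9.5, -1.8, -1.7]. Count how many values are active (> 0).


ReLU(x) = max(0, x) for each element:
ReLU(-9.9) = 0
ReLU(-4.2) = 0
ReLU(9.5) = 9.5
ReLU(-1.8) = 0
ReLU(-1.7) = 0
Active neurons (>0): 1

1


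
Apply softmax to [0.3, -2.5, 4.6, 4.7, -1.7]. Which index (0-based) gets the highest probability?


Softmax is a monotonic transformation, so it preserves the argmax.
We need to find the index of the maximum logit.
Index 0: 0.3
Index 1: -2.5
Index 2: 4.6
Index 3: 4.7
Index 4: -1.7
Maximum logit = 4.7 at index 3

3


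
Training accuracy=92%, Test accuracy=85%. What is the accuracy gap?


Gap = train_accuracy - test_accuracy
= 92 - 85
= 7%
This moderate gap may indicate mild overfitting.

7


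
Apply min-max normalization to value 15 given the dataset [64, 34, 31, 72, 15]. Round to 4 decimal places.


Min = 15, Max = 72
Range = 72 - 15 = 57
Scaled = (x - min) / (max - min)
= (15 - 15) / 57
= 0 / 57
= 0.0000

0.0000


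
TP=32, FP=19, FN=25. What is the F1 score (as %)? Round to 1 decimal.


Precision = TP / (TP + FP) = 32 / 51 = 0.6275
Recall = TP / (TP + FN) = 32 / 57 = 0.5614
F1 = 2 * P * R / (P + R)
= 2 * 0.6275 * 0.5614 / (0.6275 + 0.5614)
= 0.7045 / 1.1889
= 0.5926
As percentage: 59.3%

59.3


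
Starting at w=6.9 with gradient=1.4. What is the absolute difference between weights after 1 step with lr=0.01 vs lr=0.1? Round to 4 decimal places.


With lr=0.01: w_new = 6.9 - 0.01 * 1.4 = 6.886
With lr=0.1: w_new = 6.9 - 0.1 * 1.4 = 6.76
Absolute difference = |6.886 - 6.76|
= 0.1260

0.1260


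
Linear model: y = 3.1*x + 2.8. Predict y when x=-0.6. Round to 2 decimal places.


y = 3.1 * -0.6 + (2.8)
= -1.86 + (2.8)
= 0.94

0.94


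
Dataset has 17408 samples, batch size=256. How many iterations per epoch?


Iterations per epoch = dataset_size / batch_size
= 17408 / 256
= 68

68


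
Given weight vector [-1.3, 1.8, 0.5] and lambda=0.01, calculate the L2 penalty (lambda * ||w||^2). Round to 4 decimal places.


Squaring each weight:
(-1.3)^2 = 1.69
1.8^2 = 3.24
0.5^2 = 0.25
Sum of squares = 5.18
Penalty = 0.01 * 5.18 = 0.0518

0.0518


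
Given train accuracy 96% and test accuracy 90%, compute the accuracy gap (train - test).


Gap = train_accuracy - test_accuracy
= 96 - 90
= 6%
This moderate gap may indicate mild overfitting.

6


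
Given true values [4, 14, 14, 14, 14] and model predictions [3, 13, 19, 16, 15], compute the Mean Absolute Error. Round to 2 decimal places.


Absolute errors: [1, 1, 5, 2, 1]
Sum of absolute errors = 10
MAE = 10 / 5 = 2.00

2.00


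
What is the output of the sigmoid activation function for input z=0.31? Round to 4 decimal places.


sigmoid(z) = 1 / (1 + exp(-z))
exp(-(0.31)) = exp(-0.31) = 0.7334
1 + 0.7334 = 1.7334
1 / 1.7334 = 0.5769

0.5769


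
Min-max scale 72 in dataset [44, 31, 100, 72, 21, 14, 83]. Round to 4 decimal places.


Min = 14, Max = 100
Range = 100 - 14 = 86
Scaled = (x - min) / (max - min)
= (72 - 14) / 86
= 58 / 86
= 0.6744

0.6744


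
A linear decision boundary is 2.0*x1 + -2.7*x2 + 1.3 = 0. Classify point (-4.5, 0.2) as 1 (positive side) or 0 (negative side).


Compute 2.0 * -4.5 + -2.7 * 0.2 + 1.3
= -9.0 + -0.54 + 1.3
= -8.24
Since -8.24 < 0, the point is on the negative side.

0


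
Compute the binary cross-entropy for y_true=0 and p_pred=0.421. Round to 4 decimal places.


For y=0: Loss = -log(1-p)
= -log(1 - 0.421)
= -log(0.579)
= -(-0.5465)
= 0.5465

0.5465


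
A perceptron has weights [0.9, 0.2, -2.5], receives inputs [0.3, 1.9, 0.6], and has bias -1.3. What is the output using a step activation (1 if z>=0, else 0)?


z = w . x + b
= 0.9*0.3 + 0.2*1.9 + -2.5*0.6 + -1.3
= 0.27 + 0.38 + -1.5 + -1.3
= -0.85 + -1.3
= -2.15
Since z = -2.15 < 0, output = 0

0


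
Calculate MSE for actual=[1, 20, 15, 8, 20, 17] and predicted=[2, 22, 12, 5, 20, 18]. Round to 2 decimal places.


Differences: [-1, -2, 3, 3, 0, -1]
Squared errors: [1, 4, 9, 9, 0, 1]
Sum of squared errors = 24
MSE = 24 / 6 = 4.00

4.00


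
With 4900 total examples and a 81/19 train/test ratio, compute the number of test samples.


Train samples = 4900 * 81% = 3969
Test samples = 4900 - 3969
= 931

931


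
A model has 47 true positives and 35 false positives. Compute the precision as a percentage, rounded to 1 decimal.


Precision = TP / (TP + FP) * 100
= 47 / (47 + 35)
= 47 / 82
= 0.5732
= 57.3%

57.3


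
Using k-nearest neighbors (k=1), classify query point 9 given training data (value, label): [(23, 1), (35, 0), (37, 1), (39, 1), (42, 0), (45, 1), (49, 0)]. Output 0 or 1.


Distances from query 9:
Point 23 (class 1): distance = 14
K=1 nearest neighbors: classes = [1]
Votes for class 1: 1 / 1
Majority vote => class 1

1


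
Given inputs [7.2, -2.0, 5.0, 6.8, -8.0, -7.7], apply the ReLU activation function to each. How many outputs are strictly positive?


ReLU(x) = max(0, x) for each element:
ReLU(7.2) = 7.2
ReLU(-2.0) = 0
ReLU(5.0) = 5.0
ReLU(6.8) = 6.8
ReLU(-8.0) = 0
ReLU(-7.7) = 0
Active neurons (>0): 3

3


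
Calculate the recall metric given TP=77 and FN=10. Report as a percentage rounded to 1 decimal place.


Recall = TP / (TP + FN) * 100
= 77 / (77 + 10)
= 77 / 87
= 0.8851
= 88.5%

88.5


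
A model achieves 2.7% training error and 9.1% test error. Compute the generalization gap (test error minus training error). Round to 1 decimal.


Generalization gap = test_error - train_error
= 9.1 - 2.7
= 6.4%
A moderate gap.

6.4


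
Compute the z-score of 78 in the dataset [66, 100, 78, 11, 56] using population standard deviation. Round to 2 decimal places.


Mean = (66 + 100 + 78 + 11 + 56) / 5 = 62.2
Variance = sum((x_i - mean)^2) / n = 870.56
Std = sqrt(870.56) = 29.5053
Z = (x - mean) / std
= (78 - 62.2) / 29.5053
= 15.8 / 29.5053
= 0.54

0.54


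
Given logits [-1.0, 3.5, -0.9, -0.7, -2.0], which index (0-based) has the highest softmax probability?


Softmax is a monotonic transformation, so it preserves the argmax.
We need to find the index of the maximum logit.
Index 0: -1.0
Index 1: 3.5
Index 2: -0.9
Index 3: -0.7
Index 4: -2.0
Maximum logit = 3.5 at index 1

1


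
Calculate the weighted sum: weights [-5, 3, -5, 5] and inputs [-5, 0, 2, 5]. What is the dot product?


Element-wise products:
-5 * -5 = 25
3 * 0 = 0
-5 * 2 = -10
5 * 5 = 25
Sum = 25 + 0 + -10 + 25
= 40

40


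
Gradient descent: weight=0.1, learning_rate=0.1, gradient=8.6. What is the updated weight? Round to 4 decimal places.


w_new = w_old - lr * gradient
= 0.1 - 0.1 * 8.6
= 0.1 - (0.86)
= -0.7600

-0.7600


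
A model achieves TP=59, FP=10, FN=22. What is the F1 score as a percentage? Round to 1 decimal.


Precision = TP / (TP + FP) = 59 / 69 = 0.8551
Recall = TP / (TP + FN) = 59 / 81 = 0.7284
F1 = 2 * P * R / (P + R)
= 2 * 0.8551 * 0.7284 / (0.8551 + 0.7284)
= 1.2457 / 1.5835
= 0.7867
As percentage: 78.7%

78.7


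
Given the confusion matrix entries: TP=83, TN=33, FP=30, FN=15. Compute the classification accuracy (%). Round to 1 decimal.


Accuracy = (TP + TN) / (TP + TN + FP + FN) * 100
= (83 + 33) / (83 + 33 + 30 + 15)
= 116 / 161
= 0.7205
= 72.0%

72.0


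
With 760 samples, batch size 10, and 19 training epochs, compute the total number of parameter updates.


Iterations per epoch = 760 / 10 = 76
Total updates = iterations_per_epoch * epochs
= 76 * 19
= 1444

1444


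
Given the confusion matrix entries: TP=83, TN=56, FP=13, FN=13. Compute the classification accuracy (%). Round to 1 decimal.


Accuracy = (TP + TN) / (TP + TN + FP + FN) * 100
= (83 + 56) / (83 + 56 + 13 + 13)
= 139 / 165
= 0.8424
= 84.2%

84.2


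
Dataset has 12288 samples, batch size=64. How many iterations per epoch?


Iterations per epoch = dataset_size / batch_size
= 12288 / 64
= 192

192


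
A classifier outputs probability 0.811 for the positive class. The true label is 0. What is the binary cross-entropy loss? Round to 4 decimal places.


For y=0: Loss = -log(1-p)
= -log(1 - 0.811)
= -log(0.189)
= -(-1.666)
= 1.6660

1.6660


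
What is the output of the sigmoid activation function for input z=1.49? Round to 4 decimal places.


sigmoid(z) = 1 / (1 + exp(-z))
exp(-(1.49)) = exp(-1.49) = 0.2254
1 + 0.2254 = 1.2254
1 / 1.2254 = 0.8161

0.8161


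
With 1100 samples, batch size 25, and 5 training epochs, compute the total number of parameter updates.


Iterations per epoch = 1100 / 25 = 44
Total updates = iterations_per_epoch * epochs
= 44 * 5
= 220

220


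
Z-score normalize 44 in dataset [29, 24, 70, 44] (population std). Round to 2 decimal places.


Mean = (29 + 24 + 70 + 44) / 4 = 41.75
Variance = sum((x_i - mean)^2) / n = 320.1875
Std = sqrt(320.1875) = 17.8938
Z = (x - mean) / std
= (44 - 41.75) / 17.8938
= 2.25 / 17.8938
= 0.13

0.13


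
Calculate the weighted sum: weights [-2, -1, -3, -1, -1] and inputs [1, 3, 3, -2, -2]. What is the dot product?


Element-wise products:
-2 * 1 = -2
-1 * 3 = -3
-3 * 3 = -9
-1 * -2 = 2
-1 * -2 = 2
Sum = -2 + -3 + -9 + 2 + 2
= -10

-10


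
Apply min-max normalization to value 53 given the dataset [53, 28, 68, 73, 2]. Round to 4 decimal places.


Min = 2, Max = 73
Range = 73 - 2 = 71
Scaled = (x - min) / (max - min)
= (53 - 2) / 71
= 51 / 71
= 0.7183

0.7183


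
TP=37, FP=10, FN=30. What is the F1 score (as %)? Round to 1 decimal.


Precision = TP / (TP + FP) = 37 / 47 = 0.7872
Recall = TP / (TP + FN) = 37 / 67 = 0.5522
F1 = 2 * P * R / (P + R)
= 2 * 0.7872 * 0.5522 / (0.7872 + 0.5522)
= 0.8695 / 1.3395
= 0.6491
As percentage: 64.9%

64.9


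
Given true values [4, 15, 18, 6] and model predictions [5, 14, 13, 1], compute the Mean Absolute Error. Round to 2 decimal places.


Absolute errors: [1, 1, 5, 5]
Sum of absolute errors = 12
MAE = 12 / 4 = 3.00

3.00
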